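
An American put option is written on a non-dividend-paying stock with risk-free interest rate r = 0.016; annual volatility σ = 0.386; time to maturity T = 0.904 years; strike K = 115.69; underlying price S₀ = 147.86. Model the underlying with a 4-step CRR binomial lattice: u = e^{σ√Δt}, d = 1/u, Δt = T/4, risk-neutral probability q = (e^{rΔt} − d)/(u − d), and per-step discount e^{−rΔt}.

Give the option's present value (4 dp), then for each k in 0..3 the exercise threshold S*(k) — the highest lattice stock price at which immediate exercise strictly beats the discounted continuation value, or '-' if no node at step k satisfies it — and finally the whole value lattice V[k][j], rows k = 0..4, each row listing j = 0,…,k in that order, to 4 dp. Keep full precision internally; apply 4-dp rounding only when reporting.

price = 7.4320
boundary = - - - 85.2646
tree:
7.4320
12.1704 2.0178
19.5192 3.7787 0.0000
30.4254 7.0763 0.0000 0.0000
44.7200 13.2516 0.0000 0.0000 0.0000

Δt=0.22600, u=1.20142, d=0.83235, q=0.46407, disc=e^(-rΔt)=0.99639
k=4 terminal: V=max(K-S,0) → 44.7200 13.2516 0.0000 0.0000 0.0000
k=3: j=0 S=85.2646 intr=30.4254 cont=30.0079 V=30.4254[EX]; j=1 S=123.0713 intr=0.0000 cont=7.0763 V=7.0763[hold]; j=2 S=177.6416 intr=0.0000 cont=0.0000 V=0.0000[hold]; j=3 S=256.4087 intr=0.0000 cont=0.0000 V=0.0000[hold]  S*(3)=85.2646
k=2: j=0 S=102.4384 intr=13.2516 cont=19.5192 V=19.5192[hold]; j=1 S=147.8600 intr=0.0000 cont=3.7787 V=3.7787[hold]; j=2 S=213.4218 intr=0.0000 cont=0.0000 V=0.0000[hold]  S*(2)=-
k=1: j=0 S=123.0713 intr=0.0000 cont=12.1704 V=12.1704[hold]; j=1 S=177.6416 intr=0.0000 cont=2.0178 V=2.0178[hold]  S*(1)=-
k=0: j=0 S=147.8600 intr=0.0000 cont=7.4320 V=7.4320[hold]  S*(0)=-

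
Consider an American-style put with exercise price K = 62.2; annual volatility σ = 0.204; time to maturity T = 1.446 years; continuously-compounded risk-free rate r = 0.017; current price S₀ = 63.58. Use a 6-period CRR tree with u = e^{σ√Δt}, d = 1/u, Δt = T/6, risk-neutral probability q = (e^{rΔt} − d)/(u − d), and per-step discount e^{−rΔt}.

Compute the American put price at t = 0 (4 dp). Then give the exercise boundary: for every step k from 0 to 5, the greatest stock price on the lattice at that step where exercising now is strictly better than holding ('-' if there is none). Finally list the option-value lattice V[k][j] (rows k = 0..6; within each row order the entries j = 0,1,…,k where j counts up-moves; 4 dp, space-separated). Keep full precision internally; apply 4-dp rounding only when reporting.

price = 4.7728
boundary = - - - 47.0804 52.0396 47.0804
tree:
4.7728
7.2909 2.2480
10.7412 3.8376 0.6478
15.1196 6.3714 1.2891 0.0000
19.6061 10.1604 2.5655 0.0000 0.0000
23.6651 15.1196 5.1055 0.0000 0.0000 0.0000
27.3374 19.6061 10.1604 0.0000 0.0000 0.0000 0.0000

Δt=0.24100  u=1.10533  d=0.90470  q=0.49545  discount=0.99591
step 6 (expiry): payoffs max(K−S,0) = 27.3374 19.6061 10.1604 0.0000 0.0000 0.0000 0.0000
step 5: (k=5,j=0): S=38.5349, (K−S)⁺=23.6651, hold=23.4108 ⇒ V=23.6651 exercise | (k=5,j=1): S=47.0804, (K−S)⁺=15.1196, hold=14.8653 ⇒ V=15.1196 exercise | (k=5,j=2): S=57.5211, (K−S)⁺=4.6789, hold=5.1055 ⇒ V=5.1055 continue | (k=5,j=3): S=70.2771, (K−S)⁺=0.0000, hold=0.0000 ⇒ V=0.0000 continue | (k=5,j=4): S=85.8619, (K−S)⁺=0.0000, hold=0.0000 ⇒ V=0.0000 continue | (k=5,j=5): S=104.9029, (K−S)⁺=0.0000, hold=0.0000 ⇒ V=0.0000 continue  boundary S*=47.0804
step 4: (k=4,j=0): S=42.5939, (K−S)⁺=19.6061, hold=19.3518 ⇒ V=19.6061 exercise | (k=4,j=1): S=52.0396, (K−S)⁺=10.1604, hold=10.1166 ⇒ V=10.1604 exercise | (k=4,j=2): S=63.5800, (K−S)⁺=0.0000, hold=2.5655 ⇒ V=2.5655 continue | (k=4,j=3): S=77.6796, (K−S)⁺=0.0000, hold=0.0000 ⇒ V=0.0000 continue | (k=4,j=4): S=94.9061, (K−S)⁺=0.0000, hold=0.0000 ⇒ V=0.0000 continue  boundary S*=52.0396
step 3: (k=3,j=0): S=47.0804, (K−S)⁺=15.1196, hold=14.8653 ⇒ V=15.1196 exercise | (k=3,j=1): S=57.5211, (K−S)⁺=4.6789, hold=6.3714 ⇒ V=6.3714 continue | (k=3,j=2): S=70.2771, (K−S)⁺=0.0000, hold=1.2891 ⇒ V=1.2891 continue | (k=3,j=3): S=85.8619, (K−S)⁺=0.0000, hold=0.0000 ⇒ V=0.0000 continue  boundary S*=47.0804
step 2: (k=2,j=0): S=52.0396, (K−S)⁺=10.1604, hold=10.7412 ⇒ V=10.7412 continue | (k=2,j=1): S=63.5800, (K−S)⁺=0.0000, hold=3.8376 ⇒ V=3.8376 continue | (k=2,j=2): S=77.6796, (K−S)⁺=0.0000, hold=0.6478 ⇒ V=0.6478 continue  boundary S*=-
step 1: (k=1,j=0): S=57.5211, (K−S)⁺=4.6789, hold=7.2909 ⇒ V=7.2909 continue | (k=1,j=1): S=70.2771, (K−S)⁺=0.0000, hold=2.2480 ⇒ V=2.2480 continue  boundary S*=-
step 0: (k=0,j=0): S=63.5800, (K−S)⁺=0.0000, hold=4.7728 ⇒ V=4.7728 continue  boundary S*=-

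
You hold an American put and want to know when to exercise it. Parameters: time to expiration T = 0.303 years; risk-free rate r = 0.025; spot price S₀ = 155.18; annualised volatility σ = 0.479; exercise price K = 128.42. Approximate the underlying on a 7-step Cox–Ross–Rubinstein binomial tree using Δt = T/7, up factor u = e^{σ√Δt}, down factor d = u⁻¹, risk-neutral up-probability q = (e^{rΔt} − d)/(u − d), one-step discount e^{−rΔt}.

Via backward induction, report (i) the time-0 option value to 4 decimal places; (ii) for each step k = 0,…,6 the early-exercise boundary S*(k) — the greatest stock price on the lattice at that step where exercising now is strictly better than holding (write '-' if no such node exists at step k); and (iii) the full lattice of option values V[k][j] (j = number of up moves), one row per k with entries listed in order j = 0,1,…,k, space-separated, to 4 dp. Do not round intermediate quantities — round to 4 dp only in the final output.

params: Δt=0.04329 u=1.10479 d=0.90515 q=0.48053 e^(-rΔt)=0.99892
t_7 payoffs: 51.1746 34.1370 13.3415 0.0000 0.0000 0.0000 0.0000 0.0000
t_6: node(6,0) S=85.3400 payoff=43.0800 vs cont=42.9411 → 43.0800 [stop]  node(6,1) S=104.1631 payoff=24.2569 vs cont=24.1180 → 24.2569 [stop]  node(6,2) S=127.1378 payoff=1.2822 vs cont=6.9230 → 6.9230 [wait]  node(6,3) S=155.1800 payoff=0.0000 vs cont=0.0000 → 0.0000 [wait]  node(6,4) S=189.4073 payoff=0.0000 vs cont=0.0000 → 0.0000 [wait]  node(6,5) S=231.1840 payoff=0.0000 vs cont=0.0000 → 0.0000 [wait]  node(6,6) S=282.1751 payoff=0.0000 vs cont=0.0000 → 0.0000 [wait]  ⇒ S*(6)=104.1631
t_5: node(5,0) S=94.2830 payoff=34.1370 vs cont=33.9981 → 34.1370 [stop]  node(5,1) S=115.0785 payoff=13.3415 vs cont=15.9102 → 15.9102 [wait]  node(5,2) S=140.4608 payoff=0.0000 vs cont=3.5924 → 3.5924 [wait]  node(5,3) S=171.4416 payoff=0.0000 vs cont=0.0000 → 0.0000 [wait]  node(5,4) S=209.2557 payoff=0.0000 vs cont=0.0000 → 0.0000 [wait]  node(5,5) S=255.4102 payoff=0.0000 vs cont=0.0000 → 0.0000 [wait]  ⇒ S*(5)=94.2830
t_4: node(4,0) S=104.1631 payoff=24.2569 vs cont=25.3511 → 25.3511 [wait]  node(4,1) S=127.1378 payoff=1.2822 vs cont=9.9803 → 9.9803 [wait]  node(4,2) S=155.1800 payoff=0.0000 vs cont=1.8641 → 1.8641 [wait]  node(4,3) S=189.4073 payoff=0.0000 vs cont=0.0000 → 0.0000 [wait]  node(4,4) S=231.1840 payoff=0.0000 vs cont=0.0000 → 0.0000 [wait]  ⇒ S*(4)=-
t_3: node(3,0) S=115.0785 payoff=13.3415 vs cont=17.9455 → 17.9455 [wait]  node(3,1) S=140.4608 payoff=0.0000 vs cont=6.0737 → 6.0737 [wait]  node(3,2) S=171.4416 payoff=0.0000 vs cont=0.9673 → 0.9673 [wait]  node(3,3) S=209.2557 payoff=0.0000 vs cont=0.0000 → 0.0000 [wait]  ⇒ S*(3)=-
t_2: node(2,0) S=127.1378 payoff=1.2822 vs cont=12.2275 → 12.2275 [wait]  node(2,1) S=155.1800 payoff=0.0000 vs cont=3.6160 → 3.6160 [wait]  node(2,2) S=189.4073 payoff=0.0000 vs cont=0.5019 → 0.5019 [wait]  ⇒ S*(2)=-
t_1: node(1,0) S=140.4608 payoff=0.0000 vs cont=8.0807 → 8.0807 [wait]  node(1,1) S=171.4416 payoff=0.0000 vs cont=2.1173 → 2.1173 [wait]  ⇒ S*(1)=-
t_0: node(0,0) S=155.1800 payoff=0.0000 vs cont=5.2095 → 5.2095 [wait]  ⇒ S*(0)=-

price = 5.2095
boundary = - - - - - 94.2830 104.1631
tree:
5.2095
8.0807 2.1173
12.2275 3.6160 0.5019
17.9455 6.0737 0.9673 0.0000
25.3511 9.9803 1.8641 0.0000 0.0000
34.1370 15.9102 3.5924 0.0000 0.0000 0.0000
43.0800 24.2569 6.9230 0.0000 0.0000 0.0000 0.0000
51.1746 34.1370 13.3415 0.0000 0.0000 0.0000 0.0000 0.0000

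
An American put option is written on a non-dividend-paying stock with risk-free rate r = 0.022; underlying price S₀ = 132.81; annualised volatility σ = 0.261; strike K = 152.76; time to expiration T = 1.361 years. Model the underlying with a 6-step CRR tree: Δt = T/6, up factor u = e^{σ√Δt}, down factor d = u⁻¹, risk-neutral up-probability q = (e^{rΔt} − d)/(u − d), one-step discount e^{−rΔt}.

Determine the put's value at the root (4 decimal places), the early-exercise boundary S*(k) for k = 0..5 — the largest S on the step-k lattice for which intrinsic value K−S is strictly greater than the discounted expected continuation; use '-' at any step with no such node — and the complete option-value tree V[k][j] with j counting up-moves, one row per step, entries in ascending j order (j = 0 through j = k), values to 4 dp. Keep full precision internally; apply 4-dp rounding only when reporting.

price = 27.2427
boundary = - - 103.5761 91.4690 103.5761 117.2857
tree:
27.2427
37.3176 16.9946
49.1839 25.3010 8.4896
61.2910 36.1841 14.1886 2.6219
71.9829 49.1839 22.9715 5.1569 0.0000
81.4250 61.2910 35.4743 10.1430 0.0000 0.0000
89.7634 71.9829 49.1839 19.9500 0.0000 0.0000 0.0000

Δt=0.22683, u=1.13236, d=0.88311, q=0.48903, disc=e^(-rΔt)=0.99502
k=6 terminal: V=max(K-S,0) → 89.7634 71.9829 49.1839 19.9500 0.0000 0.0000 0.0000
k=5: j=0 S=71.3350 intr=81.4250 cont=80.6646 V=81.4250[EX]; j=1 S=91.4690 intr=61.2910 cont=60.5306 V=61.2910[EX]; j=2 S=117.2857 intr=35.4743 cont=34.7139 V=35.4743[EX]; j=3 S=150.3891 intr=2.3709 cont=10.1430 V=10.1430[hold]; j=4 S=192.8358 intr=0.0000 cont=0.0000 V=0.0000[hold]; j=5 S=247.2629 intr=0.0000 cont=0.0000 V=0.0000[hold]  S*(5)=117.2857
k=4: j=0 S=80.7771 intr=71.9829 cont=71.2225 V=71.9829[EX]; j=1 S=103.5761 intr=49.1839 cont=48.4235 V=49.1839[EX]; j=2 S=132.8100 intr=19.9500 cont=22.9715 V=22.9715[hold]; j=3 S=170.2951 intr=0.0000 cont=5.1569 V=5.1569[hold]; j=4 S=218.3601 intr=0.0000 cont=0.0000 V=0.0000[hold]  S*(4)=103.5761
k=3: j=0 S=91.4690 intr=61.2910 cont=60.5306 V=61.2910[EX]; j=1 S=117.2857 intr=35.4743 cont=36.1841 V=36.1841[hold]; j=2 S=150.3891 intr=2.3709 cont=14.1886 V=14.1886[hold]; j=3 S=192.8358 intr=0.0000 cont=2.6219 V=2.6219[hold]  S*(3)=91.4690
k=2: j=0 S=103.5761 intr=49.1839 cont=48.7689 V=49.1839[EX]; j=1 S=132.8100 intr=19.9500 cont=25.3010 V=25.3010[hold]; j=2 S=170.2951 intr=0.0000 cont=8.4896 V=8.4896[hold]  S*(2)=103.5761
k=1: j=0 S=117.2857 intr=35.4743 cont=37.3176 V=37.3176[hold]; j=1 S=150.3891 intr=2.3709 cont=16.9946 V=16.9946[hold]  S*(1)=-
k=0: j=0 S=132.8100 intr=19.9500 cont=27.2427 V=27.2427[hold]  S*(0)=-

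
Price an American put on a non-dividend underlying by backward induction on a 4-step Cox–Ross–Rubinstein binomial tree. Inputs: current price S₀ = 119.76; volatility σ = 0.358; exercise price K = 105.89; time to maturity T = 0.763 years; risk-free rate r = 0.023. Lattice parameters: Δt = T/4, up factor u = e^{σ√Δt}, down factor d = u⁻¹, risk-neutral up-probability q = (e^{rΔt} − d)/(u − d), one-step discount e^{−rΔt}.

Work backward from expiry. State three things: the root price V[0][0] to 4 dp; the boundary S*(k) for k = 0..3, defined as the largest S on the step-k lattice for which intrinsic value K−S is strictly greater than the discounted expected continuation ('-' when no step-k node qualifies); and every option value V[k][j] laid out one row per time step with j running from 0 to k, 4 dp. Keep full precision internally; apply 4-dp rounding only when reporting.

Δt=0.19075  u=1.16924  d=0.85525  q=0.47499  discount=0.99562
step 4 (expiry): payoffs max(K−S,0) = 41.8143 18.2903 0.0000 0.0000 0.0000
step 3: (k=3,j=0): S=74.9200, (K−S)⁺=30.9700, hold=30.5064 ⇒ V=30.9700 exercise | (k=3,j=1): S=102.4253, (K−S)⁺=3.4647, hold=9.5605 ⇒ V=9.5605 continue | (k=3,j=2): S=140.0285, (K−S)⁺=0.0000, hold=0.0000 ⇒ V=0.0000 continue | (k=3,j=3): S=191.4370, (K−S)⁺=0.0000, hold=0.0000 ⇒ V=0.0000 continue  boundary S*=74.9200
step 2: (k=2,j=0): S=87.5997, (K−S)⁺=18.2903, hold=20.7096 ⇒ V=20.7096 continue | (k=2,j=1): S=119.7600, (K−S)⁺=0.0000, hold=4.9974 ⇒ V=4.9974 continue | (k=2,j=2): S=163.7273, (K−S)⁺=0.0000, hold=0.0000 ⇒ V=0.0000 continue  boundary S*=-
step 1: (k=1,j=0): S=102.4253, (K−S)⁺=3.4647, hold=13.1884 ⇒ V=13.1884 continue | (k=1,j=1): S=140.0285, (K−S)⁺=0.0000, hold=2.6122 ⇒ V=2.6122 continue  boundary S*=-
step 0: (k=0,j=0): S=119.7600, (K−S)⁺=0.0000, hold=8.1290 ⇒ V=8.1290 continue  boundary S*=-

price = 8.1290
boundary = - - - 74.9200
tree:
8.1290
13.1884 2.6122
20.7096 4.9974 0.0000
30.9700 9.5605 0.0000 0.0000
41.8143 18.2903 0.0000 0.0000 0.0000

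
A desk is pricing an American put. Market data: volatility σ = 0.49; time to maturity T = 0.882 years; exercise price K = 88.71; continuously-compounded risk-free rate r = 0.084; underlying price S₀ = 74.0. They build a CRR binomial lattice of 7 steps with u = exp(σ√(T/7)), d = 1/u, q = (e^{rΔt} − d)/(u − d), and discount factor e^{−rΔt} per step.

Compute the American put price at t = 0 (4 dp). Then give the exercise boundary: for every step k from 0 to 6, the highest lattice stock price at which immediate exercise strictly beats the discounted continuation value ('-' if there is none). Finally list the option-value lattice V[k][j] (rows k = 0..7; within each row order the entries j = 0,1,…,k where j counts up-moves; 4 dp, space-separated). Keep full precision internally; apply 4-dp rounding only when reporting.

Δt=0.12600  u=1.18998  d=0.84035  q=0.48706  discount=0.98947
step 7 (expiry): payoffs max(K−S,0) = 66.8089 57.6972 44.7945 26.5238 0.6518 0.0000 0.0000 0.0000
step 6: (k=6,j=0): S=26.0617, (K−S)⁺=62.6483, hold=61.7143 ⇒ V=62.6483 exercise | (k=6,j=1): S=36.9045, (K−S)⁺=51.8055, hold=50.8715 ⇒ V=51.8055 exercise | (k=6,j=2): S=52.2583, (K−S)⁺=36.4517, hold=35.5177 ⇒ V=36.4517 exercise | (k=6,j=3): S=74.0000, (K−S)⁺=14.7100, hold=13.7760 ⇒ V=14.7100 exercise | (k=6,j=4): S=104.7871, (K−S)⁺=0.0000, hold=0.3308 ⇒ V=0.3308 continue | (k=6,j=5): S=148.3829, (K−S)⁺=0.0000, hold=0.0000 ⇒ V=0.0000 continue | (k=6,j=6): S=210.1164, (K−S)⁺=0.0000, hold=0.0000 ⇒ V=0.0000 continue  boundary S*=74.0000
step 5: (k=5,j=0): S=31.0128, (K−S)⁺=57.6972, hold=56.7632 ⇒ V=57.6972 exercise | (k=5,j=1): S=43.9155, (K−S)⁺=44.7945, hold=43.8606 ⇒ V=44.7945 exercise | (k=5,j=2): S=62.1862, (K−S)⁺=26.5238, hold=25.5899 ⇒ V=26.5238 exercise | (k=5,j=3): S=88.0582, (K−S)⁺=0.6518, hold=7.6253 ⇒ V=7.6253 continue | (k=5,j=4): S=124.6941, (K−S)⁺=0.0000, hold=0.1679 ⇒ V=0.1679 continue | (k=5,j=5): S=176.5720, (K−S)⁺=0.0000, hold=0.0000 ⇒ V=0.0000 continue  boundary S*=62.1862
step 4: (k=4,j=0): S=36.9045, (K−S)⁺=51.8055, hold=50.8715 ⇒ V=51.8055 exercise | (k=4,j=1): S=52.2583, (K−S)⁺=36.4517, hold=35.5177 ⇒ V=36.4517 exercise | (k=4,j=2): S=74.0000, (K−S)⁺=14.7100, hold=17.1368 ⇒ V=17.1368 continue | (k=4,j=3): S=104.7871, (K−S)⁺=0.0000, hold=3.9511 ⇒ V=3.9511 continue | (k=4,j=4): S=148.3829, (K−S)⁺=0.0000, hold=0.0852 ⇒ V=0.0852 continue  boundary S*=52.2583
step 3: (k=3,j=0): S=43.9155, (K−S)⁺=44.7945, hold=43.8606 ⇒ V=44.7945 exercise | (k=3,j=1): S=62.1862, (K−S)⁺=26.5238, hold=26.7595 ⇒ V=26.7595 continue | (k=3,j=2): S=88.0582, (K−S)⁺=0.6518, hold=10.6018 ⇒ V=10.6018 continue | (k=3,j=3): S=124.6941, (K−S)⁺=0.0000, hold=2.0464 ⇒ V=2.0464 continue  boundary S*=43.9155
step 2: (k=2,j=0): S=52.2583, (K−S)⁺=36.4517, hold=35.6312 ⇒ V=36.4517 exercise | (k=2,j=1): S=74.0000, (K−S)⁺=14.7100, hold=18.6908 ⇒ V=18.6908 continue | (k=2,j=2): S=104.7871, (K−S)⁺=0.0000, hold=6.3671 ⇒ V=6.3671 continue  boundary S*=52.2583
step 1: (k=1,j=0): S=62.1862, (K−S)⁺=26.5238, hold=27.5084 ⇒ V=27.5084 continue | (k=1,j=1): S=88.0582, (K−S)⁺=0.6518, hold=12.5548 ⇒ V=12.5548 continue  boundary S*=-
step 0: (k=0,j=0): S=74.0000, (K−S)⁺=14.7100, hold=20.0122 ⇒ V=20.0122 continue  boundary S*=-

price = 20.0122
boundary = - - 52.2583 43.9155 52.2583 62.1862 74.0000
tree:
20.0122
27.5084 12.5548
36.4517 18.6908 6.3671
44.7945 26.7595 10.6018 2.0464
51.8055 36.4517 17.1368 3.9511 0.0852
57.6972 44.7945 26.5238 7.6253 0.1679 0.0000
62.6483 51.8055 36.4517 14.7100 0.3308 0.0000 0.0000
66.8089 57.6972 44.7945 26.5238 0.6518 0.0000 0.0000 0.0000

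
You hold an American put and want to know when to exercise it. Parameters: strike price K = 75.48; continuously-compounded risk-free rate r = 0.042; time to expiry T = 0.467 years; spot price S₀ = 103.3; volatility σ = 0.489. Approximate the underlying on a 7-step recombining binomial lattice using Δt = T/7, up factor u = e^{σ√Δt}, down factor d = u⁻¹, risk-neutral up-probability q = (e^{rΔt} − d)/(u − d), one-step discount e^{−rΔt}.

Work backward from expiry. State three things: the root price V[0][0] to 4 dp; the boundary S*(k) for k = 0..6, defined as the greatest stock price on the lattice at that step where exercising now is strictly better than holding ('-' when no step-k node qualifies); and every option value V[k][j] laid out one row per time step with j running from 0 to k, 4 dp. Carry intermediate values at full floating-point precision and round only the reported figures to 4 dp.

params: Δt=0.06671 u=1.13463 d=0.88135 q=0.47954 e^(-rΔt)=0.99720
t_7 payoffs: 32.8095 20.5469 4.7603 0.0000 0.0000 0.0000 0.0000 0.0000
t_6: node(6,0) S=48.4151 payoff=27.0649 vs cont=26.8537 → 27.0649 [stop]  node(6,1) S=62.3286 payoff=13.1514 vs cont=12.9402 → 13.1514 [stop]  node(6,2) S=80.2405 payoff=0.0000 vs cont=2.4706 → 2.4706 [wait]  node(6,3) S=103.3000 payoff=0.0000 vs cont=0.0000 → 0.0000 [wait]  node(6,4) S=132.9863 payoff=0.0000 vs cont=0.0000 → 0.0000 [wait]  node(6,5) S=171.2038 payoff=0.0000 vs cont=0.0000 → 0.0000 [wait]  node(6,6) S=220.4043 payoff=0.0000 vs cont=0.0000 → 0.0000 [wait]  ⇒ S*(6)=62.3286
t_5: node(5,0) S=54.9331 payoff=20.5469 vs cont=20.3357 → 20.5469 [stop]  node(5,1) S=70.7197 payoff=4.7603 vs cont=8.0070 → 8.0070 [wait]  node(5,2) S=91.0431 payoff=0.0000 vs cont=1.2822 → 1.2822 [wait]  node(5,3) S=117.2070 payoff=0.0000 vs cont=0.0000 → 0.0000 [wait]  node(5,4) S=150.8899 payoff=0.0000 vs cont=0.0000 → 0.0000 [wait]  node(5,5) S=194.2525 payoff=0.0000 vs cont=0.0000 → 0.0000 [wait]  ⇒ S*(5)=54.9331
t_4: node(4,0) S=62.3286 payoff=13.1514 vs cont=14.4928 → 14.4928 [wait]  node(4,1) S=80.2405 payoff=0.0000 vs cont=4.7688 → 4.7688 [wait]  node(4,2) S=103.3000 payoff=0.0000 vs cont=0.6655 → 0.6655 [wait]  node(4,3) S=132.9863 payoff=0.0000 vs cont=0.0000 → 0.0000 [wait]  node(4,4) S=171.2038 payoff=0.0000 vs cont=0.0000 → 0.0000 [wait]  ⇒ S*(4)=-
t_3: node(3,0) S=70.7197 payoff=4.7603 vs cont=9.8022 → 9.8022 [wait]  node(3,1) S=91.0431 payoff=0.0000 vs cont=2.7932 → 2.7932 [wait]  node(3,2) S=117.2070 payoff=0.0000 vs cont=0.3454 → 0.3454 [wait]  node(3,3) S=150.8899 payoff=0.0000 vs cont=0.0000 → 0.0000 [wait]  ⇒ S*(3)=-
t_2: node(2,0) S=80.2405 payoff=0.0000 vs cont=6.4231 → 6.4231 [wait]  node(2,1) S=103.3000 payoff=0.0000 vs cont=1.6149 → 1.6149 [wait]  node(2,2) S=132.9863 payoff=0.0000 vs cont=0.1793 → 0.1793 [wait]  ⇒ S*(2)=-
t_1: node(1,0) S=91.0431 payoff=0.0000 vs cont=4.1058 → 4.1058 [wait]  node(1,1) S=117.2070 payoff=0.0000 vs cont=0.9238 → 0.9238 [wait]  ⇒ S*(1)=-
t_0: node(0,0) S=103.3000 payoff=0.0000 vs cont=2.5727 → 2.5727 [wait]  ⇒ S*(0)=-

price = 2.5727
boundary = - - - - - 54.9331 62.3286
tree:
2.5727
4.1058 0.9238
6.4231 1.6149 0.1793
9.8022 2.7932 0.3454 0.0000
14.4928 4.7688 0.6655 0.0000 0.0000
20.5469 8.0070 1.2822 0.0000 0.0000 0.0000
27.0649 13.1514 2.4706 0.0000 0.0000 0.0000 0.0000
32.8095 20.5469 4.7603 0.0000 0.0000 0.0000 0.0000 0.0000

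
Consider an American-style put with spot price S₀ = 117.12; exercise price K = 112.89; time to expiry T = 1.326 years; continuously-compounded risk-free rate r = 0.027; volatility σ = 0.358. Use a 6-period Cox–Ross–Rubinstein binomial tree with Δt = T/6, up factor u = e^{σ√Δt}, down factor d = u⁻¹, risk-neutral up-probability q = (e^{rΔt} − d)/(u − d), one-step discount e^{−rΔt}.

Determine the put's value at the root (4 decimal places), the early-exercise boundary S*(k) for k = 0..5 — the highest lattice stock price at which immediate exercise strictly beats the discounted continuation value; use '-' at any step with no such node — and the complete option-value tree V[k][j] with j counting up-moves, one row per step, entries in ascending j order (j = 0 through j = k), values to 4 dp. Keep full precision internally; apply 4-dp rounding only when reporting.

params: Δt=0.22100 u=1.18329 d=0.84510 q=0.47572 e^(-rΔt)=0.99405
t_6 payoffs: 70.2236 53.1497 29.2432 0.0000 0.0000 0.0000 0.0000
t_5: node(5,0) S=50.4866 payoff=62.4034 vs cont=61.7318 → 62.4034 [stop]  node(5,1) S=70.6900 payoff=42.2000 vs cont=41.5283 → 42.2000 [stop]  node(5,2) S=98.9783 payoff=13.9117 vs cont=15.2404 → 15.2404 [wait]  node(5,3) S=138.5868 payoff=0.0000 vs cont=0.0000 → 0.0000 [wait]  node(5,4) S=194.0456 payoff=0.0000 vs cont=0.0000 → 0.0000 [wait]  node(5,5) S=271.6975 payoff=0.0000 vs cont=0.0000 → 0.0000 [wait]  ⇒ S*(5)=70.6900
t_4: node(4,0) S=59.7403 payoff=53.1497 vs cont=52.4781 → 53.1497 [stop]  node(4,1) S=83.6468 payoff=29.2432 vs cont=29.2000 → 29.2432 [stop]  node(4,2) S=117.1200 payoff=0.0000 vs cont=7.9427 → 7.9427 [wait]  node(4,3) S=163.9883 payoff=0.0000 vs cont=0.0000 → 0.0000 [wait]  node(4,4) S=229.6121 payoff=0.0000 vs cont=0.0000 → 0.0000 [wait]  ⇒ S*(4)=83.6468
t_3: node(3,0) S=70.6900 payoff=42.2000 vs cont=41.5283 → 42.2000 [stop]  node(3,1) S=98.9783 payoff=13.9117 vs cont=18.9964 → 18.9964 [wait]  node(3,2) S=138.5868 payoff=0.0000 vs cont=4.1394 → 4.1394 [wait]  node(3,3) S=194.0456 payoff=0.0000 vs cont=0.0000 → 0.0000 [wait]  ⇒ S*(3)=70.6900
t_2: node(2,0) S=83.6468 payoff=29.2432 vs cont=30.9761 → 30.9761 [wait]  node(2,1) S=117.1200 payoff=0.0000 vs cont=11.8576 → 11.8576 [wait]  node(2,2) S=163.9883 payoff=0.0000 vs cont=2.1573 → 2.1573 [wait]  ⇒ S*(2)=-
t_1: node(1,0) S=98.9783 payoff=13.9117 vs cont=21.7509 → 21.7509 [wait]  node(1,1) S=138.5868 payoff=0.0000 vs cont=7.1999 → 7.1999 [wait]  ⇒ S*(1)=-
t_0: node(0,0) S=117.1200 payoff=0.0000 vs cont=14.7405 → 14.7405 [wait]  ⇒ S*(0)=-

price = 14.7405
boundary = - - - 70.6900 83.6468 70.6900
tree:
14.7405
21.7509 7.1999
30.9761 11.8576 2.1573
42.2000 18.9964 4.1394 0.0000
53.1497 29.2432 7.9427 0.0000 0.0000
62.4034 42.2000 15.2404 0.0000 0.0000 0.0000
70.2236 53.1497 29.2432 0.0000 0.0000 0.0000 0.0000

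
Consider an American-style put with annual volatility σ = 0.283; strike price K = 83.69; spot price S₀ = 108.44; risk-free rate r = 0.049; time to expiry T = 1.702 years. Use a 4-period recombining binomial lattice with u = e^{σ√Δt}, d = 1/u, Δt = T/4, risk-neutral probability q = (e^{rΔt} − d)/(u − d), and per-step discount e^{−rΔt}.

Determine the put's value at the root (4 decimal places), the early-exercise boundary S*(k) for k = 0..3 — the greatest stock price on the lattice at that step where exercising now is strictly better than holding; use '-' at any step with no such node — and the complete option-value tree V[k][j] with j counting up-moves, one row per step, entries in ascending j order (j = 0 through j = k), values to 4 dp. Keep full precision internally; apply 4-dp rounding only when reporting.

Δt=0.42550  u=1.20274  d=0.83144  q=0.51072  discount=0.97937
step 4 (expiry): payoffs max(K−S,0) = 31.8693 8.7271 0.0000 0.0000 0.0000
step 3: (k=3,j=0): S=62.3268, (K−S)⁺=21.3632, hold=19.6364 ⇒ V=21.3632 exercise | (k=3,j=1): S=90.1608, (K−S)⁺=0.0000, hold=4.1819 ⇒ V=4.1819 continue | (k=3,j=2): S=130.4251, (K−S)⁺=0.0000, hold=0.0000 ⇒ V=0.0000 continue | (k=3,j=3): S=188.6706, (K−S)⁺=0.0000, hold=0.0000 ⇒ V=0.0000 continue  boundary S*=62.3268
step 2: (k=2,j=0): S=74.9629, (K−S)⁺=8.7271, hold=12.3286 ⇒ V=12.3286 continue | (k=2,j=1): S=108.4400, (K−S)⁺=0.0000, hold=2.0039 ⇒ V=2.0039 continue | (k=2,j=2): S=156.8674, (K−S)⁺=0.0000, hold=0.0000 ⇒ V=0.0000 continue  boundary S*=-
step 1: (k=1,j=0): S=90.1608, (K−S)⁺=0.0000, hold=6.9100 ⇒ V=6.9100 continue | (k=1,j=1): S=130.4251, (K−S)⁺=0.0000, hold=0.9602 ⇒ V=0.9602 continue  boundary S*=-
step 0: (k=0,j=0): S=108.4400, (K−S)⁺=0.0000, hold=3.7914 ⇒ V=3.7914 continue  boundary S*=-

price = 3.7914
boundary = - - - 62.3268
tree:
3.7914
6.9100 0.9602
12.3286 2.0039 0.0000
21.3632 4.1819 0.0000 0.0000
31.8693 8.7271 0.0000 0.0000 0.0000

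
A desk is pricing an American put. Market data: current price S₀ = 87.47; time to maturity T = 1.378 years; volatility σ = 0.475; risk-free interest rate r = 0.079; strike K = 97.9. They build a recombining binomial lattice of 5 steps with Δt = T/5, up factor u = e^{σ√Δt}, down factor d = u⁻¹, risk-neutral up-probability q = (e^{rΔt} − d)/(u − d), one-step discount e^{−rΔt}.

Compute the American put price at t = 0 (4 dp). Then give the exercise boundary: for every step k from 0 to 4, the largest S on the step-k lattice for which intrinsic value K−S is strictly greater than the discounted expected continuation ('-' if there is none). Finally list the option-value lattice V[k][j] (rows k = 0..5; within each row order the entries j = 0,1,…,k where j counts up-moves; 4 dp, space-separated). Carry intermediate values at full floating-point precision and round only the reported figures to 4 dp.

price = 21.3329
boundary = - - 53.1208 41.3969 53.1208
tree:
21.3329
31.5371 11.3265
44.7792 18.7278 3.8792
56.5031 29.8183 7.6486 0.0000
65.6396 44.7792 15.0808 0.0000 0.0000
72.7596 56.5031 29.7349 0.0000 0.0000 0.0000

Δt=0.27560, u=1.28321, d=0.77930, q=0.48166, disc=e^(-rΔt)=0.97846
k=5 terminal: V=max(K-S,0) → 72.7596 56.5031 29.7349 0.0000 0.0000 0.0000
k=4: j=0 S=32.2604 intr=65.6396 cont=63.5311 V=65.6396[EX]; j=1 S=53.1208 intr=44.7792 cont=42.6707 V=44.7792[EX]; j=2 S=87.4700 intr=10.4300 cont=15.0808 V=15.0808[hold]; j=3 S=144.0302 intr=0.0000 cont=0.0000 V=0.0000[hold]; j=4 S=237.1637 intr=0.0000 cont=0.0000 V=0.0000[hold]  S*(4)=53.1208
k=3: j=0 S=41.3969 intr=56.5031 cont=54.3947 V=56.5031[EX]; j=1 S=68.1651 intr=29.7349 cont=29.8183 V=29.8183[hold]; j=2 S=112.2423 intr=0.0000 cont=7.6486 V=7.6486[hold]; j=3 S=184.8208 intr=0.0000 cont=0.0000 V=0.0000[hold]  S*(3)=41.3969
k=2: j=0 S=53.1208 intr=44.7792 cont=42.7100 V=44.7792[EX]; j=1 S=87.4700 intr=10.4300 cont=18.7278 V=18.7278[hold]; j=2 S=144.0302 intr=0.0000 cont=3.8792 V=3.8792[hold]  S*(2)=53.1208
k=1: j=0 S=68.1651 intr=29.7349 cont=31.5371 V=31.5371[hold]; j=1 S=112.2423 intr=0.0000 cont=11.3265 V=11.3265[hold]  S*(1)=-
k=0: j=0 S=87.4700 intr=10.4300 cont=21.3329 V=21.3329[hold]  S*(0)=-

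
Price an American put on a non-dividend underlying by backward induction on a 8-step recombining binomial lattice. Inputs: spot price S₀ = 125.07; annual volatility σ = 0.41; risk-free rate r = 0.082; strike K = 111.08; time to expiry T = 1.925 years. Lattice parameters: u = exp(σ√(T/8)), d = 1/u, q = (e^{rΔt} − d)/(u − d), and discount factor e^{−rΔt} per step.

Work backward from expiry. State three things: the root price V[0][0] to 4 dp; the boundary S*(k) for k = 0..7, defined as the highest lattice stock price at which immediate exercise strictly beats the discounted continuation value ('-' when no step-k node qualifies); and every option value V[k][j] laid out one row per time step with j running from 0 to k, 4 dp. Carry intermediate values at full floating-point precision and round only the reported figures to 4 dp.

price = 13.8974
boundary = - - - 68.4097 55.9465 68.4097 55.9465 68.4097
tree:
13.8974
20.8286 7.4960
30.3168 12.1378 3.1367
42.6703 19.1290 5.6059 0.7837
55.1335 29.1609 9.8246 1.5958 0.0000
65.3261 42.6703 16.7670 3.2493 0.0000 0.0000
73.6618 55.1335 27.5483 6.6161 0.0000 0.0000 0.0000
80.4789 65.3261 42.6703 13.4716 0.0000 0.0000 0.0000 0.0000
86.0539 73.6618 55.1335 27.4306 0.0000 0.0000 0.0000 0.0000 0.0000

Δt=0.24063  u=1.22277  d=0.81781  q=0.49910  discount=0.98046
step 8 (expiry): payoffs max(K−S,0) = 86.0539 73.6618 55.1335 27.4306 0.0000 0.0000 0.0000 0.0000 0.0000
step 7: (k=7,j=0): S=30.6011, (K−S)⁺=80.4789, hold=78.3086 ⇒ V=80.4789 exercise | (k=7,j=1): S=45.7539, (K−S)⁺=65.3261, hold=63.1559 ⇒ V=65.3261 exercise | (k=7,j=2): S=68.4097, (K−S)⁺=42.6703, hold=40.5000 ⇒ V=42.6703 exercise | (k=7,j=3): S=102.2841, (K−S)⁺=8.7959, hold=13.4716 ⇒ V=13.4716 continue | (k=7,j=4): S=152.9320, (K−S)⁺=0.0000, hold=0.0000 ⇒ V=0.0000 continue | (k=7,j=5): S=228.6591, (K−S)⁺=0.0000, hold=0.0000 ⇒ V=0.0000 continue | (k=7,j=6): S=341.8839, (K−S)⁺=0.0000, hold=0.0000 ⇒ V=0.0000 continue | (k=7,j=7): S=511.1741, (K−S)⁺=0.0000, hold=0.0000 ⇒ V=0.0000 continue  boundary S*=68.4097
step 6: (k=6,j=0): S=37.4182, (K−S)⁺=73.6618, hold=71.4916 ⇒ V=73.6618 exercise | (k=6,j=1): S=55.9465, (K−S)⁺=55.1335, hold=52.9633 ⇒ V=55.1335 exercise | (k=6,j=2): S=83.6494, (K−S)⁺=27.4306, hold=27.5483 ⇒ V=27.5483 continue | (k=6,j=3): S=125.0700, (K−S)⁺=0.0000, hold=6.6161 ⇒ V=6.6161 continue | (k=6,j=4): S=187.0007, (K−S)⁺=0.0000, hold=0.0000 ⇒ V=0.0000 continue | (k=6,j=5): S=279.5977, (K−S)⁺=0.0000, hold=0.0000 ⇒ V=0.0000 continue | (k=6,j=6): S=418.0457, (K−S)⁺=0.0000, hold=0.0000 ⇒ V=0.0000 continue  boundary S*=55.9465
step 5: (k=5,j=0): S=45.7539, (K−S)⁺=65.3261, hold=63.1559 ⇒ V=65.3261 exercise | (k=5,j=1): S=68.4097, (K−S)⁺=42.6703, hold=40.5576 ⇒ V=42.6703 exercise | (k=5,j=2): S=102.2841, (K−S)⁺=8.7959, hold=16.7670 ⇒ V=16.7670 continue | (k=5,j=3): S=152.9320, (K−S)⁺=0.0000, hold=3.2493 ⇒ V=3.2493 continue | (k=5,j=4): S=228.6591, (K−S)⁺=0.0000, hold=0.0000 ⇒ V=0.0000 continue | (k=5,j=5): S=341.8839, (K−S)⁺=0.0000, hold=0.0000 ⇒ V=0.0000 continue  boundary S*=68.4097
step 4: (k=4,j=0): S=55.9465, (K−S)⁺=55.1335, hold=52.9633 ⇒ V=55.1335 exercise | (k=4,j=1): S=83.6494, (K−S)⁺=27.4306, hold=29.1609 ⇒ V=29.1609 continue | (k=4,j=2): S=125.0700, (K−S)⁺=0.0000, hold=9.8246 ⇒ V=9.8246 continue | (k=4,j=3): S=187.0007, (K−S)⁺=0.0000, hold=1.5958 ⇒ V=1.5958 continue | (k=4,j=4): S=279.5977, (K−S)⁺=0.0000, hold=0.0000 ⇒ V=0.0000 continue  boundary S*=55.9465
step 3: (k=3,j=0): S=68.4097, (K−S)⁺=42.6703, hold=41.3467 ⇒ V=42.6703 exercise | (k=3,j=1): S=102.2841, (K−S)⁺=8.7959, hold=19.1290 ⇒ V=19.1290 continue | (k=3,j=2): S=152.9320, (K−S)⁺=0.0000, hold=5.6059 ⇒ V=5.6059 continue | (k=3,j=3): S=228.6591, (K−S)⁺=0.0000, hold=0.7837 ⇒ V=0.7837 continue  boundary S*=68.4097
step 2: (k=2,j=0): S=83.6494, (K−S)⁺=27.4306, hold=30.3168 ⇒ V=30.3168 continue | (k=2,j=1): S=125.0700, (K−S)⁺=0.0000, hold=12.1378 ⇒ V=12.1378 continue | (k=2,j=2): S=187.0007, (K−S)⁺=0.0000, hold=3.1367 ⇒ V=3.1367 continue  boundary S*=-
step 1: (k=1,j=0): S=102.2841, (K−S)⁺=8.7959, hold=20.8286 ⇒ V=20.8286 continue | (k=1,j=1): S=152.9320, (K−S)⁺=0.0000, hold=7.4960 ⇒ V=7.4960 continue  boundary S*=-
step 0: (k=0,j=0): S=125.0700, (K−S)⁺=0.0000, hold=13.8974 ⇒ V=13.8974 continue  boundary S*=-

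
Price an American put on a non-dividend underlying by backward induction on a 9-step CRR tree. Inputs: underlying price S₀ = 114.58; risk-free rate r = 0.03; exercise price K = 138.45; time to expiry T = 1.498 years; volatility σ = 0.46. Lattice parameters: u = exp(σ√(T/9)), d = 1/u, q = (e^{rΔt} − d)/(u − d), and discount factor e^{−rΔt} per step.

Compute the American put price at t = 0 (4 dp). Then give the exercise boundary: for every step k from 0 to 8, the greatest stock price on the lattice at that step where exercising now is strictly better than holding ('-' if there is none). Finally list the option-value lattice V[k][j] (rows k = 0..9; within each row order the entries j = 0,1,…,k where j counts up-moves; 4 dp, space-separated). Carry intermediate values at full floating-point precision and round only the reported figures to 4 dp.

price = 37.8156
boundary = - - - 65.2526 54.0872 65.2526 78.7230 94.9741 114.5800
tree:
37.8156
48.6075 25.8786
60.6162 35.3944 15.2729
73.1974 46.8773 22.6411 7.0097
84.3628 59.8196 32.5781 11.5188 1.9277
93.6177 73.1974 45.1610 18.5364 3.6163 0.0172
101.2890 84.3628 59.7270 28.9862 6.7837 0.0324 0.0000
107.6477 93.6177 73.1974 43.4759 12.7251 0.0611 0.0000 0.0000
112.9183 101.2890 84.3628 59.7270 23.8700 0.1151 0.0000 0.0000 0.0000
117.2870 107.6477 93.6177 73.1974 43.4759 0.2168 0.0000 0.0000 0.0000 0.0000

params: Δt=0.16644 u=1.20643 d=0.82889 q=0.46648 e^(-rΔt)=0.99502
t_9 payoffs: 117.2870 107.6477 93.6177 73.1974 43.4759 0.2168 0.0000 0.0000 0.0000 0.0000
t_8: node(8,0) S=25.5317 payoff=112.9183 vs cont=112.2287 → 112.9183 [stop]  node(8,1) S=37.1610 payoff=101.2890 vs cont=100.5994 → 101.2890 [stop]  node(8,2) S=54.0872 payoff=84.3628 vs cont=83.6732 → 84.3628 [stop]  node(8,3) S=78.7230 payoff=59.7270 vs cont=59.0374 → 59.7270 [stop]  node(8,4) S=114.5800 payoff=23.8700 vs cont=23.1804 → 23.8700 [stop]  node(8,5) S=166.7693 payoff=0.0000 vs cont=0.1151 → 0.1151 [wait]  node(8,6) S=242.7299 payoff=0.0000 vs cont=0.0000 → 0.0000 [wait]  node(8,7) S=353.2892 payoff=0.0000 vs cont=0.0000 → 0.0000 [wait]  node(8,8) S=514.2066 payoff=0.0000 vs cont=0.0000 → 0.0000 [wait]  ⇒ S*(8)=114.5800
t_7: node(7,0) S=30.8023 payoff=107.6477 vs cont=106.9581 → 107.6477 [stop]  node(7,1) S=44.8323 payoff=93.6177 vs cont=92.9281 → 93.6177 [stop]  node(7,2) S=65.2526 payoff=73.1974 vs cont=72.5078 → 73.1974 [stop]  node(7,3) S=94.9741 payoff=43.4759 vs cont=42.7863 → 43.4759 [stop]  node(7,4) S=138.2332 payoff=0.2168 vs cont=12.7251 → 12.7251 [wait]  node(7,5) S=201.1961 payoff=0.0000 vs cont=0.0611 → 0.0611 [wait]  node(7,6) S=292.8376 payoff=0.0000 vs cont=0.0000 → 0.0000 [wait]  node(7,7) S=426.2202 payoff=0.0000 vs cont=0.0000 → 0.0000 [wait]  ⇒ S*(7)=94.9741
t_6: node(6,0) S=37.1610 payoff=101.2890 vs cont=100.5994 → 101.2890 [stop]  node(6,1) S=54.0872 payoff=84.3628 vs cont=83.6732 → 84.3628 [stop]  node(6,2) S=78.7230 payoff=59.7270 vs cont=59.0374 → 59.7270 [stop]  node(6,3) S=114.5800 payoff=23.8700 vs cont=28.9862 → 28.9862 [wait]  node(6,4) S=166.7693 payoff=0.0000 vs cont=6.7837 → 6.7837 [wait]  node(6,5) S=242.7299 payoff=0.0000 vs cont=0.0324 → 0.0324 [wait]  node(6,6) S=353.2892 payoff=0.0000 vs cont=0.0000 → 0.0000 [wait]  ⇒ S*(6)=78.7230
t_5: node(5,0) S=44.8323 payoff=93.6177 vs cont=92.9281 → 93.6177 [stop]  node(5,1) S=65.2526 payoff=73.1974 vs cont=72.5078 → 73.1974 [stop]  node(5,2) S=94.9741 payoff=43.4759 vs cont=45.1610 → 45.1610 [wait]  node(5,3) S=138.2332 payoff=0.2168 vs cont=18.5364 → 18.5364 [wait]  node(5,4) S=201.1961 payoff=0.0000 vs cont=3.6163 → 3.6163 [wait]  node(5,5) S=292.8376 payoff=0.0000 vs cont=0.0172 → 0.0172 [wait]  ⇒ S*(5)=65.2526
t_4: node(4,0) S=54.0872 payoff=84.3628 vs cont=83.6732 → 84.3628 [stop]  node(4,1) S=78.7230 payoff=59.7270 vs cont=59.8196 → 59.8196 [wait]  node(4,2) S=114.5800 payoff=23.8700 vs cont=32.5781 → 32.5781 [wait]  node(4,3) S=166.7693 payoff=0.0000 vs cont=11.5188 → 11.5188 [wait]  node(4,4) S=242.7299 payoff=0.0000 vs cont=1.9277 → 1.9277 [wait]  ⇒ S*(4)=54.0872
t_3: node(3,0) S=65.2526 payoff=73.1974 vs cont=72.5507 → 73.1974 [stop]  node(3,1) S=94.9741 payoff=43.4759 vs cont=46.8773 → 46.8773 [wait]  node(3,2) S=138.2332 payoff=0.2168 vs cont=22.6411 → 22.6411 [wait]  node(3,3) S=201.1961 payoff=0.0000 vs cont=7.0097 → 7.0097 [wait]  ⇒ S*(3)=65.2526
t_2: node(2,0) S=78.7230 payoff=59.7270 vs cont=60.6162 → 60.6162 [wait]  node(2,1) S=114.5800 payoff=23.8700 vs cont=35.3944 → 35.3944 [wait]  node(2,2) S=166.7693 payoff=0.0000 vs cont=15.2729 → 15.2729 [wait]  ⇒ S*(2)=-
t_1: node(1,0) S=94.9741 payoff=43.4759 vs cont=48.6075 → 48.6075 [wait]  node(1,1) S=138.2332 payoff=0.2168 vs cont=25.8786 → 25.8786 [wait]  ⇒ S*(1)=-
t_0: node(0,0) S=114.5800 payoff=23.8700 vs cont=37.8156 → 37.8156 [wait]  ⇒ S*(0)=-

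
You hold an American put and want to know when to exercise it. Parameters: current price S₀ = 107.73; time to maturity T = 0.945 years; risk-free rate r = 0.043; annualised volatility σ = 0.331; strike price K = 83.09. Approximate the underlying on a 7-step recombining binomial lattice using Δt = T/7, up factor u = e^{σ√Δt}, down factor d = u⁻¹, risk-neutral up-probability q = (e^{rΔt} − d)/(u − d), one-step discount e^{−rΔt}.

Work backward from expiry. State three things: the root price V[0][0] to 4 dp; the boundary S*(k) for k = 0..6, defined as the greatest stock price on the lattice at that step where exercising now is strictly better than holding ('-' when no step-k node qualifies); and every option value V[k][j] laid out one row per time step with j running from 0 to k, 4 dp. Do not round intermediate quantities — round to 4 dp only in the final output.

Δt=0.13500, u=1.12932, d=0.88549, q=0.49351, disc=e^(-rΔt)=0.99421
k=7 terminal: V=max(K-S,0) → 37.1053 24.4427 8.2931 0.0000 0.0000 0.0000 0.0000 0.0000
k=6: j=0 S=51.9315 intr=31.1585 cont=30.6776 V=31.1585[EX]; j=1 S=66.2317 intr=16.8583 cont=16.3773 V=16.8583[EX]; j=2 S=84.4698 intr=0.0000 cont=4.1761 V=4.1761[hold]; j=3 S=107.7300 intr=0.0000 cont=0.0000 V=0.0000[hold]; j=4 S=137.3953 intr=0.0000 cont=0.0000 V=0.0000[hold]; j=5 S=175.2295 intr=0.0000 cont=0.0000 V=0.0000[hold]; j=6 S=223.4820 intr=0.0000 cont=0.0000 V=0.0000[hold]  S*(6)=66.2317
k=5: j=0 S=58.6473 intr=24.4427 cont=23.9617 V=24.4427[EX]; j=1 S=74.7969 intr=8.2931 cont=10.5381 V=10.5381[hold]; j=2 S=95.3935 intr=0.0000 cont=2.1029 V=2.1029[hold]; j=3 S=121.6618 intr=0.0000 cont=0.0000 V=0.0000[hold]; j=4 S=155.1635 intr=0.0000 cont=0.0000 V=0.0000[hold]; j=5 S=197.8905 intr=0.0000 cont=0.0000 V=0.0000[hold]  S*(5)=58.6473
k=4: j=0 S=66.2317 intr=16.8583 cont=17.4789 V=17.4789[hold]; j=1 S=84.4698 intr=0.0000 cont=6.3384 V=6.3384[hold]; j=2 S=107.7300 intr=0.0000 cont=1.0589 V=1.0589[hold]; j=3 S=137.3953 intr=0.0000 cont=0.0000 V=0.0000[hold]; j=4 S=175.2295 intr=0.0000 cont=0.0000 V=0.0000[hold]  S*(4)=-
k=3: j=0 S=74.7969 intr=8.2931 cont=11.9116 V=11.9116[hold]; j=1 S=95.3935 intr=0.0000 cont=3.7113 V=3.7113[hold]; j=2 S=121.6618 intr=0.0000 cont=0.5332 V=0.5332[hold]; j=3 S=155.1635 intr=0.0000 cont=0.0000 V=0.0000[hold]  S*(3)=-
k=2: j=0 S=84.4698 intr=0.0000 cont=7.8191 V=7.8191[hold]; j=1 S=107.7300 intr=0.0000 cont=2.1305 V=2.1305[hold]; j=2 S=137.3953 intr=0.0000 cont=0.2685 V=0.2685[hold]  S*(2)=-
k=1: j=0 S=95.3935 intr=0.0000 cont=4.9827 V=4.9827[hold]; j=1 S=121.6618 intr=0.0000 cont=1.2046 V=1.2046[hold]  S*(1)=-
k=0: j=0 S=107.7300 intr=0.0000 cont=3.1001 V=3.1001[hold]  S*(0)=-

price = 3.1001
boundary = - - - - - 58.6473 66.2317
tree:
3.1001
4.9827 1.2046
7.8191 2.1305 0.2685
11.9116 3.7113 0.5332 0.0000
17.4789 6.3384 1.0589 0.0000 0.0000
24.4427 10.5381 2.1029 0.0000 0.0000 0.0000
31.1585 16.8583 4.1761 0.0000 0.0000 0.0000 0.0000
37.1053 24.4427 8.2931 0.0000 0.0000 0.0000 0.0000 0.0000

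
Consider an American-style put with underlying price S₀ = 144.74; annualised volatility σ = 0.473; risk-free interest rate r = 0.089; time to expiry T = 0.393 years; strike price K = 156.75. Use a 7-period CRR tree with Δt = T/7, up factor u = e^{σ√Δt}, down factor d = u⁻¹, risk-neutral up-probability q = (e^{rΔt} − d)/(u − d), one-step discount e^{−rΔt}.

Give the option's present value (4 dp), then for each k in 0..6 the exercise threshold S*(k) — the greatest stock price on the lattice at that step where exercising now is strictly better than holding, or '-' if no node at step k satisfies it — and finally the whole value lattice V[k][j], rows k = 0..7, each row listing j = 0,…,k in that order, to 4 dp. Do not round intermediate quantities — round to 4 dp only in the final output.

Δt=0.05614, u=1.11860, d=0.89398, q=0.49431, disc=e^(-rΔt)=0.99502
k=7 terminal: V=max(K-S,0) → 90.6998 74.1042 53.3387 27.3557 0.0000 0.0000 0.0000 0.0000
k=6: j=0 S=73.8835 intr=82.8665 cont=82.0852 V=82.8665[EX]; j=1 S=92.4474 intr=64.3026 cont=63.5214 V=64.3026[EX]; j=2 S=115.6755 intr=41.0745 cont=40.2932 V=41.0745[EX]; j=3 S=144.7400 intr=12.0100 cont=13.7645 V=13.7645[hold]; j=4 S=181.1072 intr=0.0000 cont=0.0000 V=0.0000[hold]; j=5 S=226.6119 intr=0.0000 cont=0.0000 V=0.0000[hold]; j=6 S=283.5500 intr=0.0000 cont=0.0000 V=0.0000[hold]  S*(6)=115.6755
k=5: j=0 S=82.6458 intr=74.1042 cont=73.3229 V=74.1042[EX]; j=1 S=103.4113 intr=53.3387 cont=52.5574 V=53.3387[EX]; j=2 S=129.3943 intr=27.3557 cont=27.4374 V=27.4374[hold]; j=3 S=161.9057 intr=0.0000 cont=6.9259 V=6.9259[hold]; j=4 S=202.5859 intr=0.0000 cont=0.0000 V=0.0000[hold]; j=5 S=253.4873 intr=0.0000 cont=0.0000 V=0.0000[hold]  S*(5)=103.4113
k=4: j=0 S=92.4474 intr=64.3026 cont=63.5214 V=64.3026[EX]; j=1 S=115.6755 intr=41.0745 cont=40.3334 V=41.0745[EX]; j=2 S=144.7400 intr=12.0100 cont=17.2121 V=17.2121[hold]; j=3 S=181.1072 intr=0.0000 cont=3.4849 V=3.4849[hold]; j=4 S=226.6119 intr=0.0000 cont=0.0000 V=0.0000[hold]  S*(4)=115.6755
k=3: j=0 S=103.4113 intr=53.3387 cont=52.5574 V=53.3387[EX]; j=1 S=129.3943 intr=27.3557 cont=29.1331 V=29.1331[hold]; j=2 S=161.9057 intr=0.0000 cont=10.3746 V=10.3746[hold]; j=3 S=202.5859 intr=0.0000 cont=1.7535 V=1.7535[hold]  S*(3)=103.4113
k=2: j=0 S=115.6755 intr=41.0745 cont=41.1674 V=41.1674[hold]; j=1 S=144.7400 intr=12.0100 cont=19.7616 V=19.7616[hold]; j=2 S=181.1072 intr=0.0000 cont=6.0826 V=6.0826[hold]  S*(2)=-
k=1: j=0 S=129.3943 intr=27.3557 cont=30.4338 V=30.4338[hold]; j=1 S=161.9057 intr=0.0000 cont=12.9351 V=12.9351[hold]  S*(1)=-
k=0: j=0 S=144.7400 intr=12.0100 cont=21.6754 V=21.6754[hold]  S*(0)=-

price = 21.6754
boundary = - - - 103.4113 115.6755 103.4113 115.6755
tree:
21.6754
30.4338 12.9351
41.1674 19.7616 6.0826
53.3387 29.1331 10.3746 1.7535
64.3026 41.0745 17.2121 3.4849 0.0000
74.1042 53.3387 27.4374 6.9259 0.0000 0.0000
82.8665 64.3026 41.0745 13.7645 0.0000 0.0000 0.0000
90.6998 74.1042 53.3387 27.3557 0.0000 0.0000 0.0000 0.0000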